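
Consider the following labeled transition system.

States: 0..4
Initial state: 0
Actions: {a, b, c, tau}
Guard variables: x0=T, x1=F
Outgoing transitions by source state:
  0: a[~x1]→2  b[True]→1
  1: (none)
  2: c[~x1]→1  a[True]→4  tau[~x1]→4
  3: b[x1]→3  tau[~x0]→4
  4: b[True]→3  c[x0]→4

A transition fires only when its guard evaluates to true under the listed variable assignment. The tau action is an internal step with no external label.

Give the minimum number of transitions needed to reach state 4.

Answer: 2

Analysis:
Breadth-first toward 4:
  L0 = {0}
  L1 = {1,2}
  L2 = {4}
depth(4)=2, e.g. a·a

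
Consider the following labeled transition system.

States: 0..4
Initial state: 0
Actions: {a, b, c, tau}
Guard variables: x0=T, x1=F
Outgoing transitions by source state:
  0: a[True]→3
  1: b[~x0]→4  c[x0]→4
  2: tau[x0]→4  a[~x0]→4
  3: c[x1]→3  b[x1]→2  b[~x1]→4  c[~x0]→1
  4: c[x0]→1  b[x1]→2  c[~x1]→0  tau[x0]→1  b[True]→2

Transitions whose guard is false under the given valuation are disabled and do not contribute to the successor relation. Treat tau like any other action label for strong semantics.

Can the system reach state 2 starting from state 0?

After dropping false guards: 8 live edges.
depth 0: {0}
depth 1: {3}  cumulative {0,3}
depth 2: {4}  cumulative {0,3,4}
depth 3: {1,2}  cumulative {0,1,2,3,4}
Reachable = {0,1,2,3,4}
Path to 2: a·b·b

Answer: REACHABLE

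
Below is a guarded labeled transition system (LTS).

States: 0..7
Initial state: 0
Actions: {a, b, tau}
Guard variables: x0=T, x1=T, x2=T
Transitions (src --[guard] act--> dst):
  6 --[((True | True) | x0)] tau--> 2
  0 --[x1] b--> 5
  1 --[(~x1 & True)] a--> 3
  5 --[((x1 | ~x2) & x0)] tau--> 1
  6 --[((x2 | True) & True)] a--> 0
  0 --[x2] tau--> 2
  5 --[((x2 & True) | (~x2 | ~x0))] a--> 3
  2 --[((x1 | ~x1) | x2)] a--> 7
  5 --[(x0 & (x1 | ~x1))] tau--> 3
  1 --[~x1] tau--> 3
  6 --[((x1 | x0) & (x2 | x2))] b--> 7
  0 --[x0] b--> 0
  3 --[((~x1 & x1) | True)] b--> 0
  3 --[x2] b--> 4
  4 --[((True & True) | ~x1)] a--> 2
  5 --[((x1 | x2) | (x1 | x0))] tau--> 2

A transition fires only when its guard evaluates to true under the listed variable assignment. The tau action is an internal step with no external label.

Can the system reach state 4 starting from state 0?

Guard filter leaves 14 enabled edge(s).
depth 0: {0}
depth 1: {2,5}  cumulative {0,2,5}
depth 2: {1,3,7}  cumulative {0,1,2,3,5,7}
depth 3: {4}  cumulative {0,1,2,3,4,5,7}
Reach set: {0,1,2,3,4,5,7}
trace reaching 4: b·tau·b

Answer: REACHABLE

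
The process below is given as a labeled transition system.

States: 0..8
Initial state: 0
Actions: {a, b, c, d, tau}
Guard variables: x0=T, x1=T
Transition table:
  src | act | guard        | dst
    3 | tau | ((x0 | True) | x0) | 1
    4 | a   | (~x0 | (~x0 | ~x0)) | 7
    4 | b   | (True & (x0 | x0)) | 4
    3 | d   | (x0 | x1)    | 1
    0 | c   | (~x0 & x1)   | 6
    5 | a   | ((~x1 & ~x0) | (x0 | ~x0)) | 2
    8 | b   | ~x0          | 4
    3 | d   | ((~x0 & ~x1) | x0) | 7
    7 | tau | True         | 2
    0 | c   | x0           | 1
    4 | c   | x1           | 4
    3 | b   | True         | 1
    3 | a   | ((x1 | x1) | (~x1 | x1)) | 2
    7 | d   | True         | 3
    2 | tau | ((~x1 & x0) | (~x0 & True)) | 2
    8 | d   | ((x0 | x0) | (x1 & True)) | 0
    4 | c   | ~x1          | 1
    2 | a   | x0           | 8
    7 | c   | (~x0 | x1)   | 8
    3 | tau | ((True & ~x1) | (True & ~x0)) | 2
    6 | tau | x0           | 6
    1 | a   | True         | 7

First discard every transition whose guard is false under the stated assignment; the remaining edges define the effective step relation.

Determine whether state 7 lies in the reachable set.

Answer: REACHABLE

Trace:
16 transition(s) survive guard evaluation.
L0 = {0}
L1 = {1}  total {0,1}
L2 = {7}  total {0,1,7}
L3 = {2,3,8}  total {0,1,2,3,7,8}
R = {0,1,2,3,7,8}
trace reaching 7: c·a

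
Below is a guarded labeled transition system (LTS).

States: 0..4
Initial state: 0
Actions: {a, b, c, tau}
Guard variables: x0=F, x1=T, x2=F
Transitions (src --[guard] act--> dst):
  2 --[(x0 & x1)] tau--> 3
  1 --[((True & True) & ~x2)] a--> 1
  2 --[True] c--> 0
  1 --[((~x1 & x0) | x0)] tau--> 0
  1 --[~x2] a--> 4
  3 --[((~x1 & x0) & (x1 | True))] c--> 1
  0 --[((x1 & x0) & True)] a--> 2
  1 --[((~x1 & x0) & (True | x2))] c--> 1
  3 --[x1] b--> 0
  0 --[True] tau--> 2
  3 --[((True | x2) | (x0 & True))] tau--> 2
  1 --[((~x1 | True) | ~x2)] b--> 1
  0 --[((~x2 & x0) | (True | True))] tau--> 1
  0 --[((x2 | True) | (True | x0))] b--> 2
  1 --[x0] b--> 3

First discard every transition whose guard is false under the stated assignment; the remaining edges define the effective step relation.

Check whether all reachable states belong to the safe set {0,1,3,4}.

Answer: INVARIANT VIOLATED at state 2

Trace:
Inv-set: {0,1,3,4}
R = {0,1,2,4}
  0: ok
  1: ok
  2: outside
  4: ok
counterexample path to 2: tau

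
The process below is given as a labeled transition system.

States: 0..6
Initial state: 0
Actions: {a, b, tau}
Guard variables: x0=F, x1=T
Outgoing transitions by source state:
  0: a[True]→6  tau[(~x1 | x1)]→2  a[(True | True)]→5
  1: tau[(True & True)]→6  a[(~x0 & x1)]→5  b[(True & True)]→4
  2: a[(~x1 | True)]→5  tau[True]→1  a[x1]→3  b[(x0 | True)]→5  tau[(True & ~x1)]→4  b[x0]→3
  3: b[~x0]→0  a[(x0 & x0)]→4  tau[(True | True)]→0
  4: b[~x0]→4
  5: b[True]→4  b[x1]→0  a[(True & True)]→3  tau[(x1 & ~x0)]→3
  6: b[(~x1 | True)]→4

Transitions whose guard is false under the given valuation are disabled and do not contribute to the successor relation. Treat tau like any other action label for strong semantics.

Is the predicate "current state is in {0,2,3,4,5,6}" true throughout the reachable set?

Answer: INVARIANT VIOLATED at state 1

Analysis:
Allowed set {0,2,3,4,5,6}
Reach set: {0,1,2,3,4,5,6}
  0: safe
  1: VIOLATES
  2: safe
  3: safe
  4: safe
  5: safe
  6: safe
reach 1 via tau·tau — violates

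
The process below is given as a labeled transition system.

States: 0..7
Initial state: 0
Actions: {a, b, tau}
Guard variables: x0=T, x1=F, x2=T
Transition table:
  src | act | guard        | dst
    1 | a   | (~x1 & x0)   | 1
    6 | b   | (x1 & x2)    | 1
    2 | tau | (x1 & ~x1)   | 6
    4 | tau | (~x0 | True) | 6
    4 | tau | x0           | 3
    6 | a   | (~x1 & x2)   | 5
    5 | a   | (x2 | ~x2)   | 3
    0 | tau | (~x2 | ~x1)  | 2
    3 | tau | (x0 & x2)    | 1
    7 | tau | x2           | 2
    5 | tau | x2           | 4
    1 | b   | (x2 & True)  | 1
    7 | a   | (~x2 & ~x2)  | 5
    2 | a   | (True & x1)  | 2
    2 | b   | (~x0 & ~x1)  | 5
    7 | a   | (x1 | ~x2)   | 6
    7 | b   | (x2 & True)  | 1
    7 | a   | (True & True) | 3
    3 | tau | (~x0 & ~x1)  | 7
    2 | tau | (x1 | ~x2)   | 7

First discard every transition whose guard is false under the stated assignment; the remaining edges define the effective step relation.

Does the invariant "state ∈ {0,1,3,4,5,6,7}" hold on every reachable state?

Answer: INVARIANT VIOLATED at state 2

Analysis:
Inv-set: {0,1,3,4,5,6,7}
R = {0,2}
  0: ok
  2: ✗ unsafe
counterexample path to 2: tau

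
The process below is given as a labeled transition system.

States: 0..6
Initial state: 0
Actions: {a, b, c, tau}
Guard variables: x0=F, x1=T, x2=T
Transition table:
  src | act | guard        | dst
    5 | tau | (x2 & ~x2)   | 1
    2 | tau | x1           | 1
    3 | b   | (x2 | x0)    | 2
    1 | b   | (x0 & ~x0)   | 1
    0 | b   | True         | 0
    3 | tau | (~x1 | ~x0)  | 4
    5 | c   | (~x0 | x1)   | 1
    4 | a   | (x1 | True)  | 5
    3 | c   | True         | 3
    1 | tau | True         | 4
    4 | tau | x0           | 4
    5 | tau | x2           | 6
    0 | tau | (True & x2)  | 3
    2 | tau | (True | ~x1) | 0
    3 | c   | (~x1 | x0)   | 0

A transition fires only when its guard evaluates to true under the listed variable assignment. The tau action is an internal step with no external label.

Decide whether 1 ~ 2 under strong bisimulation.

Bisimulation quotient by refinement:
  round 0: {{0,1,2,3,4,5,6}}
  round 1: {{0},{1,2},{3},{4},{5},{6}}
  round 2: {{0},{1},{2},{3},{4},{5},{6}}
Fixed point at round 3; 7 class(es).
[1]={1}  [2]={2}

Answer: NOT BISIMILAR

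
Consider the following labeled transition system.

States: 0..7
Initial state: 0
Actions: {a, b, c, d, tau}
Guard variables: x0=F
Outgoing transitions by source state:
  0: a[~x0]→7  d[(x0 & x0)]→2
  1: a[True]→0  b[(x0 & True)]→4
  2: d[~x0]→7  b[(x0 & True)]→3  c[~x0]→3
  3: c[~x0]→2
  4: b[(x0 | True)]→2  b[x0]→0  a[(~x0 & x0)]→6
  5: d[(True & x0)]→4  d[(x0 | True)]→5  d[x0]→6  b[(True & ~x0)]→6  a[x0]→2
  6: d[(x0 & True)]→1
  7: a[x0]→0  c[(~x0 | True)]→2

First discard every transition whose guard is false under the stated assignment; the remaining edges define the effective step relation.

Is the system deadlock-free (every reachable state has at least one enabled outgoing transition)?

Answer: DEADLOCK-FREE

Analysis:
Reachable = {0,2,3,7}
  0: a→7  [deg 1]
  2: c→3  d→7  [deg 2]
  3: c→2  [deg 1]
  7: c→2  [deg 1]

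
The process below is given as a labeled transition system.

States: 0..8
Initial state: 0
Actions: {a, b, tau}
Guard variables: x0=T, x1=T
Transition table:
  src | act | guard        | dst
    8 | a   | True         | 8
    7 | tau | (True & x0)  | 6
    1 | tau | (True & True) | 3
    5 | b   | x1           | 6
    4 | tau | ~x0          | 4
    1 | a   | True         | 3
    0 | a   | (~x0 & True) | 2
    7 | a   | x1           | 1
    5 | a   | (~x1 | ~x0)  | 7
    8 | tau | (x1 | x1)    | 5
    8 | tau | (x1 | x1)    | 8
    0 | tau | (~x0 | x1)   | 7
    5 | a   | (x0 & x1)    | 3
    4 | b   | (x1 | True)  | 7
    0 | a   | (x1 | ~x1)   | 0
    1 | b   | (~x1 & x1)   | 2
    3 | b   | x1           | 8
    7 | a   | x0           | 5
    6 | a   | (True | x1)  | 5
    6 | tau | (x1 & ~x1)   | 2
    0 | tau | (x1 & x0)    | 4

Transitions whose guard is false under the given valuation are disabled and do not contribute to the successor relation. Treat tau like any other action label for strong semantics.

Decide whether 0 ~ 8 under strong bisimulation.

Answer: NOT BISIMILAR

Analysis:
Compute ~ classes (split until stable):
  round 0: {{0,1,2,3,4,5,6,7,8}}
  round 1: {{0,1,7,8},{2},{3,4},{5},{6}}
  round 2: {{0},{1},{2},{3,4},{5},{6},{7},{8}}
  round 3: {{0},{1},{2},{3},{4},{5},{6},{7},{8}}
stable after 4 split(s): 9 block(s)
[0]={0}  [8]={8}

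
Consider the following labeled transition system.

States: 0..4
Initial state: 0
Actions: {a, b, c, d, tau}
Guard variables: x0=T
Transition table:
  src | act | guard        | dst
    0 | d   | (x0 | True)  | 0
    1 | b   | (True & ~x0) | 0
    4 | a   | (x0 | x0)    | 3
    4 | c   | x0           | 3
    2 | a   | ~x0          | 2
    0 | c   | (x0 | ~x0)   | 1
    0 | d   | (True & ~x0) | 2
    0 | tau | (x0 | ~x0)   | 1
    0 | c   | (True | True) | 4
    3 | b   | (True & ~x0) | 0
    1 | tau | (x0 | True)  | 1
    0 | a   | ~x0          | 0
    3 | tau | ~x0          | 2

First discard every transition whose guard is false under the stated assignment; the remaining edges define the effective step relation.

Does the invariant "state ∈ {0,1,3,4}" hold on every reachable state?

Inv-set: {0,1,3,4}
Reachable = {0,1,3,4}
  0: ok
  1: ok
  3: ok
  4: ok

Answer: INVARIANT HOLDS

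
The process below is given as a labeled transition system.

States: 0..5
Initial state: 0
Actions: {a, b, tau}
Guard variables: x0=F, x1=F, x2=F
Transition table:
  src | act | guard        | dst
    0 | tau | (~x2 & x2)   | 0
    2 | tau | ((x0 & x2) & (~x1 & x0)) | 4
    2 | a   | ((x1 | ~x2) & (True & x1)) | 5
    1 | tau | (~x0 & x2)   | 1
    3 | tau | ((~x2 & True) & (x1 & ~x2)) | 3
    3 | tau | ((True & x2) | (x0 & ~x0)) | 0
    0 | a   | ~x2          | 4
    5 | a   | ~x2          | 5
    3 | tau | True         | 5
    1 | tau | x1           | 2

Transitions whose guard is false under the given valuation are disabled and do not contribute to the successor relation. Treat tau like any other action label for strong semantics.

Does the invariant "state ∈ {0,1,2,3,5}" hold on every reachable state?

Safe = {0,1,2,3,5}
Reach set: {0,4}
  0: ✓
  4: outside
counterexample path to 4: a

Answer: INVARIANT VIOLATED at state 4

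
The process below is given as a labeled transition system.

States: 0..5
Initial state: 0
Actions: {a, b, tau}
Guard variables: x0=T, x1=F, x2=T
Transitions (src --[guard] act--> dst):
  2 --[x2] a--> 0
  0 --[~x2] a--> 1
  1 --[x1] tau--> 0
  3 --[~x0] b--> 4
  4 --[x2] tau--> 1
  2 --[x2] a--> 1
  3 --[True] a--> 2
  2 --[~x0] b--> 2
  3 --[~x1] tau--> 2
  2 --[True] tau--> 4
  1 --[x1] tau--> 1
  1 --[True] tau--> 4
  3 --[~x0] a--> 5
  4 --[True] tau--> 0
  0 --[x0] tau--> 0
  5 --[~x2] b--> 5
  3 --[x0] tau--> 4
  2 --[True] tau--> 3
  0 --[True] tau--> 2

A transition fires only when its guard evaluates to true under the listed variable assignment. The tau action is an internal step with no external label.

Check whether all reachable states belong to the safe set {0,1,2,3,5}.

Answer: INVARIANT VIOLATED at state 4

Working:
Allowed set {0,1,2,3,5}
Reach set: {0,1,2,3,4}
  0: ✓
  1: ✓
  2: ✓
  3: ✓
  4: ✗ unsafe
counterexample path to 4: tau·tau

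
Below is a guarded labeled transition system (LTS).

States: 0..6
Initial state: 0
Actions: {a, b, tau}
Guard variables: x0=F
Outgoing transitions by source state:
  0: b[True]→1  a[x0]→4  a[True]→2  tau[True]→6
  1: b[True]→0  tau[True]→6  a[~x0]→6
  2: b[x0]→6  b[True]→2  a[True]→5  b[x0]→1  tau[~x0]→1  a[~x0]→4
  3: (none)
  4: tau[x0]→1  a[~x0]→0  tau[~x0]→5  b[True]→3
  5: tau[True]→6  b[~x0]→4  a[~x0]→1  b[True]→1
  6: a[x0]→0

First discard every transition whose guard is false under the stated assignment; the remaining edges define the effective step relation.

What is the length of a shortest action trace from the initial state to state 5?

Breadth-first toward 5:
  Layer 0: {0}
  Layer 1: {1,2,6}
  Layer 2: {4,5}
depth(5)=2, e.g. a·a

Answer: 2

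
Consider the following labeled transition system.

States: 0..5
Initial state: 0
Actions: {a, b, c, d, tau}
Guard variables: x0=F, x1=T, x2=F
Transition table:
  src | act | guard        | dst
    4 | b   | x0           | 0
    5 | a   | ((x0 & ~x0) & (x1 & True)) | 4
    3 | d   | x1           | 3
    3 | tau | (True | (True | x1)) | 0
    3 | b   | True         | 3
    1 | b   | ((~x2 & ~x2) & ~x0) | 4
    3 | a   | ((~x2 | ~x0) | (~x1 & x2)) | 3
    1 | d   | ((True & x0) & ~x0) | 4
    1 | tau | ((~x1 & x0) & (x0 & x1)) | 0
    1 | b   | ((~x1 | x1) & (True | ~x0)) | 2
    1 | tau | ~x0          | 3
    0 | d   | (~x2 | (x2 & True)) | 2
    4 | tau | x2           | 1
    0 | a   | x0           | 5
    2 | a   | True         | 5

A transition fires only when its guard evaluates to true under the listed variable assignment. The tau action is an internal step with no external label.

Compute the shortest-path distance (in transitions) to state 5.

Breadth-first toward 5:
  L0 = {0}
  L1 = {2}
  L2 = {5}
depth(5)=2, e.g. d·a

Answer: 2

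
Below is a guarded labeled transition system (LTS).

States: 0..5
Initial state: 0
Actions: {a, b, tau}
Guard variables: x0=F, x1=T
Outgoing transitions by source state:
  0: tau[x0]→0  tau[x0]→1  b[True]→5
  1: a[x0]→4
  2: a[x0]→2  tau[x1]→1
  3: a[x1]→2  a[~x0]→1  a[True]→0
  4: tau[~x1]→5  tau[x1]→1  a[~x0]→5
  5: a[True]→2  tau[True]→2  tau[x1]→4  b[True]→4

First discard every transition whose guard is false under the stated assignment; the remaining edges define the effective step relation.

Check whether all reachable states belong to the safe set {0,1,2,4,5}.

Answer: INVARIANT HOLDS

Trace:
Inv-set: {0,1,2,4,5}
Reachable = {0,1,2,4,5}
  0: ok
  1: ok
  2: ok
  4: ok
  5: ok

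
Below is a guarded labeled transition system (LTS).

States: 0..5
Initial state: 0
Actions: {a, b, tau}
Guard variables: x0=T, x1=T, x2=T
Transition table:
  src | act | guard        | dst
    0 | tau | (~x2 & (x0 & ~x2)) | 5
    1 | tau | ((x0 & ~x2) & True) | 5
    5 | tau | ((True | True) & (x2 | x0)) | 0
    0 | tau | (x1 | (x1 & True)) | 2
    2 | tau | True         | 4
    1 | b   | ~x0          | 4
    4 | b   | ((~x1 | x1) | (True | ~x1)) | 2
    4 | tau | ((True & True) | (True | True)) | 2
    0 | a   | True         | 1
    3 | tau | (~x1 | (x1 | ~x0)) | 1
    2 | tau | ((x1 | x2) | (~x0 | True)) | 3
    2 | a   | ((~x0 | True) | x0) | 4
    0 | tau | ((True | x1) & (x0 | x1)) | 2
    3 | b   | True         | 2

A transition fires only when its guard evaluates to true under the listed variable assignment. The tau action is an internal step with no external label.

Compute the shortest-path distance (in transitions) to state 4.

Answer: 2

Trace:
BFS to 4:
  Layer 0: {0}
  Layer 1: {1,2}
  Layer 2: {3,4}
4 enters at depth 2; path tau·a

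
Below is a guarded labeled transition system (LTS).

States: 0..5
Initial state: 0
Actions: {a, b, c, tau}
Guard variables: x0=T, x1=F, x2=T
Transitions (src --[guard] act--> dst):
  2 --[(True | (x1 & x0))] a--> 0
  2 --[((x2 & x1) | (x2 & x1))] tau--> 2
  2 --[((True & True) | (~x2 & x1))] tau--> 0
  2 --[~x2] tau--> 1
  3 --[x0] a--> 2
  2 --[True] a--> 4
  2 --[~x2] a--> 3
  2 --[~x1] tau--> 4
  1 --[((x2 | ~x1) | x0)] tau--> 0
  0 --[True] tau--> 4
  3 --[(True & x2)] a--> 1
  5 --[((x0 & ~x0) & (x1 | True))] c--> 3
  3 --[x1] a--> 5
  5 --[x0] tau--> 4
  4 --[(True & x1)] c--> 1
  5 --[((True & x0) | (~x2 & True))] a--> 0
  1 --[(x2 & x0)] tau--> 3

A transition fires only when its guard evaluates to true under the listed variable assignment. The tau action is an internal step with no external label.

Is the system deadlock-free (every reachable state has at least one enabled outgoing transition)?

Reachable = {0,4}
  0: tau→4  [1 exit(s)]
  4: ∅  [no exit]
trace reaching 4: tau

Answer: DEADLOCK at state 4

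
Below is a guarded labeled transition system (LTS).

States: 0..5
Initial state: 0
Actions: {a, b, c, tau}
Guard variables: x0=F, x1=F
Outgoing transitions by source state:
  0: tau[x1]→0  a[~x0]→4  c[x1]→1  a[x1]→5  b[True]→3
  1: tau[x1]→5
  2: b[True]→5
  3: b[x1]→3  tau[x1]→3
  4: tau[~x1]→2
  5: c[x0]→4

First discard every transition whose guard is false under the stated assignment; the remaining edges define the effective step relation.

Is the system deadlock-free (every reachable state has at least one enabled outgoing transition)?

Reach set: {0,2,3,4,5}
  0: a→4  b→3  [deg 2]
  2: b→5  [deg 1]
  3: ∅  [deadlock]
  4: tau→2  [deg 1]
  5: ∅  [deadlock]
Path to 3: b

Answer: DEADLOCK at state 3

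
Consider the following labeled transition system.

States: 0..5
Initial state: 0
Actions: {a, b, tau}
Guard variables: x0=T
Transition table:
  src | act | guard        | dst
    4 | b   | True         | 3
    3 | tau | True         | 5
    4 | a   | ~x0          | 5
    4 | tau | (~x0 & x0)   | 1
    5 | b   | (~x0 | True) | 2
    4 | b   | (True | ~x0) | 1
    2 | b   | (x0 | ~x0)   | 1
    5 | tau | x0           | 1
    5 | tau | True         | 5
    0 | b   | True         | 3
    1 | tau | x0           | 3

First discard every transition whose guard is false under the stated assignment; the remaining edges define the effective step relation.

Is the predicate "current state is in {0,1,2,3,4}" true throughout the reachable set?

Safe = {0,1,2,3,4}
R = {0,1,2,3,5}
  0: safe
  1: safe
  2: safe
  3: safe
  5: outside
reach 5 via b·tau — violates

Answer: INVARIANT VIOLATED at state 5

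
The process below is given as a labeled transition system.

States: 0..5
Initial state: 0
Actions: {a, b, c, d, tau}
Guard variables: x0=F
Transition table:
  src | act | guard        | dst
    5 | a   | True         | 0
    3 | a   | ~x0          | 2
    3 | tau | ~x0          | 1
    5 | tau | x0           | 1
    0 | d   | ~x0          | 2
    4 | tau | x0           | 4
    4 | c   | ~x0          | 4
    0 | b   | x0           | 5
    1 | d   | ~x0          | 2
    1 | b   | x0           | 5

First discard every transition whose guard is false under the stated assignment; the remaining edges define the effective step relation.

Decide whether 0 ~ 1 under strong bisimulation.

Bisimulation quotient by refinement:
  P[0] = {{0,1,2,3,4,5}}
  P[1] = {{0,1},{2},{3},{4},{5}}
Fixed point at round 2; 5 class(es).
0∈{0,1}, 1∈{0,1}

Answer: BISIMILAR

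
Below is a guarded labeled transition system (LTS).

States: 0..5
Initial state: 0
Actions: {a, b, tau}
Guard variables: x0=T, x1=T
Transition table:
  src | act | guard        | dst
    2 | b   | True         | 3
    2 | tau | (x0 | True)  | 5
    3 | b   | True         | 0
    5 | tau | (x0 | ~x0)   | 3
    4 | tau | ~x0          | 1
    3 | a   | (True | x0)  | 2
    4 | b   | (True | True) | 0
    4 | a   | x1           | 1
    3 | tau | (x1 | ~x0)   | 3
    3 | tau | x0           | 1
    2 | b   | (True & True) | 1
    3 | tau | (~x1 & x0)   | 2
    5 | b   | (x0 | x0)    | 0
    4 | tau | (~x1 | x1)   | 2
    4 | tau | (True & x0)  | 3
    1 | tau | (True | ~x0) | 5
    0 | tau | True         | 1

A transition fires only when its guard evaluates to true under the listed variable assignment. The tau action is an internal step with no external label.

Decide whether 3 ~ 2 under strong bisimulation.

Compute ~ classes (split until stable):
  π0 = {{0,1,2,3,4,5}}
  π1 = {{0,1},{2,5},{3,4}}
  π2 = {{0},{1},{2},{3},{4},{5}}
stable after 3 split(s): 6 block(s)
3∈{3}, 2∈{2}

Answer: NOT BISIMILAR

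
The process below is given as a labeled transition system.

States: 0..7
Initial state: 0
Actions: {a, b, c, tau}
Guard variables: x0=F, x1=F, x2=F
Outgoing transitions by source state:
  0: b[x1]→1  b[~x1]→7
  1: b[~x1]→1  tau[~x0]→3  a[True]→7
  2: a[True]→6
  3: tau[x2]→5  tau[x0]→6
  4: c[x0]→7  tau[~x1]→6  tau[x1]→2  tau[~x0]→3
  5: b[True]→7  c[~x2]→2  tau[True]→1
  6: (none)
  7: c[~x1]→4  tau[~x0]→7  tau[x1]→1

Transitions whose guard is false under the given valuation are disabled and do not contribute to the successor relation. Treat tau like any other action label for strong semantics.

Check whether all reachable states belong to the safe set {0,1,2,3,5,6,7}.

Inv-set: {0,1,2,3,5,6,7}
Reach set: {0,3,4,6,7}
  0: ✓
  3: ✓
  4: ✗ unsafe
  6: ✓
  7: ✓
counterexample path to 4: b·c

Answer: INVARIANT VIOLATED at state 4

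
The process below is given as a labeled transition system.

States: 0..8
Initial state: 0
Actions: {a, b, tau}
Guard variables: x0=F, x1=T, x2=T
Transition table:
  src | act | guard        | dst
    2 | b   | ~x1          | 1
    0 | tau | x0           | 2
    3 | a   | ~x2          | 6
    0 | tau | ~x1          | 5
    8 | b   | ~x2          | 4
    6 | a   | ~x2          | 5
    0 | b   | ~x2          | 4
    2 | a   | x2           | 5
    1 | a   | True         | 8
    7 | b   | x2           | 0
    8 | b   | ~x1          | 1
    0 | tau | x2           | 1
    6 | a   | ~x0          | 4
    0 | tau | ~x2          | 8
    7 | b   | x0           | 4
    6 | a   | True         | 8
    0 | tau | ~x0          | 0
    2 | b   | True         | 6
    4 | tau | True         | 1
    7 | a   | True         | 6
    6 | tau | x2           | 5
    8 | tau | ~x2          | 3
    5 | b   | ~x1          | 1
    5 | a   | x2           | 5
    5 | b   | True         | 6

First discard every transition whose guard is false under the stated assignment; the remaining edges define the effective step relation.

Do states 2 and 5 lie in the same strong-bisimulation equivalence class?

Compute ~ classes (split until stable):
  π0 = {{0,1,2,3,4,5,6,7,8}}
  π1 = {{0,4},{1},{2,5,7},{3,8},{6}}
  π2 = {{0},{1},{2,5},{3,8},{4},{6},{7}}
Fixed point at round 3; 7 class(es).
2∈{2,5}, 5∈{2,5}

Answer: BISIMILAR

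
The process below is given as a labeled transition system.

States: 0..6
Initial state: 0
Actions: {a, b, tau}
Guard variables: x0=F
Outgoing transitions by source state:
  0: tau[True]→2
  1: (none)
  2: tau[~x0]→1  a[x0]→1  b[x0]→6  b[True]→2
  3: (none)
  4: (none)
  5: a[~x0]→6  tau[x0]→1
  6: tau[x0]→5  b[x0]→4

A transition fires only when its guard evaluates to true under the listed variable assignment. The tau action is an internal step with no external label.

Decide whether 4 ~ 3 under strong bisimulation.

Answer: BISIMILAR

Analysis:
Bisimulation quotient by refinement:
  π0 = {{0,1,2,3,4,5,6}}
  π1 = {{0},{1,3,4,6},{2},{5}}
4 equivalence class(es) (converged in 2)
4∈{1,3,4,6}, 3∈{1,3,4,6}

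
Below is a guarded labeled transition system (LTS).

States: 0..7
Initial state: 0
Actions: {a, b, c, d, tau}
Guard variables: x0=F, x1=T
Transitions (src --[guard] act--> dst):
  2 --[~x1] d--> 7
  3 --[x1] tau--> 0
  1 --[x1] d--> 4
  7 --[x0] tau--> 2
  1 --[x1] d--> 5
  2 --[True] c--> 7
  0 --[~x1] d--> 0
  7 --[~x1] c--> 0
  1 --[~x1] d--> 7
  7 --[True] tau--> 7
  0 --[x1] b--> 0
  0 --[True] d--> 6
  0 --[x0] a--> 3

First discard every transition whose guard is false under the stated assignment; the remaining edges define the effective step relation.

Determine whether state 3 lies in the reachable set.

7 transition(s) survive guard evaluation.
L0 = {0}
L1 = {6}  cumulative {0,6}
Reach set: {0,6}

Answer: UNREACHABLE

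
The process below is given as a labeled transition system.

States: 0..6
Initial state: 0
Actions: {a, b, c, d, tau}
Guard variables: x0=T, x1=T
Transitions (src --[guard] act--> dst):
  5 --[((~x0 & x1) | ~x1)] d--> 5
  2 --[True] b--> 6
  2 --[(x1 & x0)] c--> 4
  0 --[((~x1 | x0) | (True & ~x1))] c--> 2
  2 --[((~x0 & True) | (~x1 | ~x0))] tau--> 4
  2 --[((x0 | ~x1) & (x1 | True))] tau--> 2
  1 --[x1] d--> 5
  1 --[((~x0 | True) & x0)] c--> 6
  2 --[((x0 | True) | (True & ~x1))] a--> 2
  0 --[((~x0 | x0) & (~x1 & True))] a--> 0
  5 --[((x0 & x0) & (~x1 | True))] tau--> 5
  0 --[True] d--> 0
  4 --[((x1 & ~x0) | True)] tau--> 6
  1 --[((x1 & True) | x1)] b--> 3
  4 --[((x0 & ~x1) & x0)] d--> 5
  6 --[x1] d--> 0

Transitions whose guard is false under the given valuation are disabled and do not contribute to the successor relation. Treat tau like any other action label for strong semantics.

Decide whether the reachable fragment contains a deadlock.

Answer: DEADLOCK-FREE

Analysis:
R = {0,2,4,6}
  0: c→2  d→0  [2 exit(s)]
  2: a→2  b→6  c→4  tau→2  [4 exit(s)]
  4: tau→6  [1 exit(s)]
  6: d→0  [1 exit(s)]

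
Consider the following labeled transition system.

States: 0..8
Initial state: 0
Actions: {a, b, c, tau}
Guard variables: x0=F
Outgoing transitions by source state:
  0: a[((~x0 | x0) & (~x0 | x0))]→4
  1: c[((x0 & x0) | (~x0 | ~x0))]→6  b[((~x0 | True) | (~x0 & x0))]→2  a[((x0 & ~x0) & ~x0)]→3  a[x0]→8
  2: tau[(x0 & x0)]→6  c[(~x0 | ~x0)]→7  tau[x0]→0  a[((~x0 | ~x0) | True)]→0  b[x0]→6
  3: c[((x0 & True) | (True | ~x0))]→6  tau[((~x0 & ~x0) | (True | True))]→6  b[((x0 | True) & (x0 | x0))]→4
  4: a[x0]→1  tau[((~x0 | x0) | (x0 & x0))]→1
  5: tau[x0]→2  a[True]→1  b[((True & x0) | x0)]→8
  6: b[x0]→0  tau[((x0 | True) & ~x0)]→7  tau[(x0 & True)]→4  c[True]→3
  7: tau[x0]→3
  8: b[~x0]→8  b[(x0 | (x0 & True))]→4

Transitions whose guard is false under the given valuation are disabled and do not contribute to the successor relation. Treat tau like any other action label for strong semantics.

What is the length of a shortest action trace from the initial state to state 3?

Answer: 4

Analysis:
BFS to 3:
  depth 0: {0}
  depth 1: {4}
  depth 2: {1}
  depth 3: {2,6}
  depth 4: {3,7}
depth(3)=4, e.g. a·tau·c·c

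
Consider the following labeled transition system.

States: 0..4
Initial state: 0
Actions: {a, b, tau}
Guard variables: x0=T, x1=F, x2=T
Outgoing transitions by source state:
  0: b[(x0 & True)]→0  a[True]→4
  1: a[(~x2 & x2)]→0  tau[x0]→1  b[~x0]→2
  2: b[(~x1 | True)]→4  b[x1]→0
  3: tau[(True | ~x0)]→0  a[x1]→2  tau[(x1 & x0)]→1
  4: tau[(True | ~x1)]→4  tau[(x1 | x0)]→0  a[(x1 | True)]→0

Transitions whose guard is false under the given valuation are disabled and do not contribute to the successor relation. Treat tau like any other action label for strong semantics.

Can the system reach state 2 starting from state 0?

Guard filter leaves 8 enabled edge(s).
Layer 0: {0}
Layer 1: {4}  now seen {0,4}
Reach set: {0,4}

Answer: UNREACHABLE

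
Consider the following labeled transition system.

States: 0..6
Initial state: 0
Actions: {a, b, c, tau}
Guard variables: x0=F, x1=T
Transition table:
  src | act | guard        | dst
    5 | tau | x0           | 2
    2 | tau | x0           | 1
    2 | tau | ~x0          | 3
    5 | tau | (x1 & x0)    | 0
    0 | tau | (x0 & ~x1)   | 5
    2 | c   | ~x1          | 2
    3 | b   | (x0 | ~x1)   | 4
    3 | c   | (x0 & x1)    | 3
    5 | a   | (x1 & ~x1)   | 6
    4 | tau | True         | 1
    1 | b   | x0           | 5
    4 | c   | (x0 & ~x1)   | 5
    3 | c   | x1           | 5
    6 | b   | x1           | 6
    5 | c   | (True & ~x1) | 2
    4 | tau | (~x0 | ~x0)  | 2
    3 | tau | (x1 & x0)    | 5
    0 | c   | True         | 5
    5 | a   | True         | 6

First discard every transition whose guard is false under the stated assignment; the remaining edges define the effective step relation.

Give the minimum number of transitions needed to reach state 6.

Answer: 2

Trace:
Layered search for 6:
  L0 = {0}
  L1 = {5}
  L2 = {6}
6 enters at depth 2; path c·a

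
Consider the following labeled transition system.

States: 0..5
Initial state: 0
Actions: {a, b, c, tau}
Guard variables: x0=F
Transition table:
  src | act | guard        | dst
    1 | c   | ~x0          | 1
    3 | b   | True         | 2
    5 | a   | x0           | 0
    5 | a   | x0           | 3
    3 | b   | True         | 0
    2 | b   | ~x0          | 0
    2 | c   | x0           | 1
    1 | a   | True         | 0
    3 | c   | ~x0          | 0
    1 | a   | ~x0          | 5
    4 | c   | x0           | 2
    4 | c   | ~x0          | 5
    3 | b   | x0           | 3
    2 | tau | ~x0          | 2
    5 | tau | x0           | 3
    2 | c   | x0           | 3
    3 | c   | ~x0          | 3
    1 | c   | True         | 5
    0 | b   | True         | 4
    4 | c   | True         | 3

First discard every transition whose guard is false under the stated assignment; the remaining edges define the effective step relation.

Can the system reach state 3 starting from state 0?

Answer: REACHABLE

Working:
Guard filter leaves 13 enabled edge(s).
Layer 0: {0}
Layer 1: {4}  now seen {0,4}
Layer 2: {3,5}  now seen {0,3,4,5}
Layer 3: {2}  now seen {0,2,3,4,5}
Reach set: {0,2,3,4,5}
witness 3: b·c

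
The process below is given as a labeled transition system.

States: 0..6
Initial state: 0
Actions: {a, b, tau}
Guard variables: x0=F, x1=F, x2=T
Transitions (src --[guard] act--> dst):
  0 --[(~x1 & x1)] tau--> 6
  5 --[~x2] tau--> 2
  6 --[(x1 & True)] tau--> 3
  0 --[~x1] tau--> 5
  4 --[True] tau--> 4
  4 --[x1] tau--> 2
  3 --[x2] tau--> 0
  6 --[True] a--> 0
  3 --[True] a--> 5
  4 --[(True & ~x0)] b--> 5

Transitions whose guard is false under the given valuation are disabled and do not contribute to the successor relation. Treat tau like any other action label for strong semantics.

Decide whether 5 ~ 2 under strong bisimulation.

Answer: BISIMILAR

Analysis:
Bisimulation quotient by refinement:
  round 0: {{0,1,2,3,4,5,6}}
  round 1: {{0},{1,2,5},{3},{4},{6}}
stable after 2 split(s): 5 block(s)
[5]={1,2,5}  [2]={1,2,5}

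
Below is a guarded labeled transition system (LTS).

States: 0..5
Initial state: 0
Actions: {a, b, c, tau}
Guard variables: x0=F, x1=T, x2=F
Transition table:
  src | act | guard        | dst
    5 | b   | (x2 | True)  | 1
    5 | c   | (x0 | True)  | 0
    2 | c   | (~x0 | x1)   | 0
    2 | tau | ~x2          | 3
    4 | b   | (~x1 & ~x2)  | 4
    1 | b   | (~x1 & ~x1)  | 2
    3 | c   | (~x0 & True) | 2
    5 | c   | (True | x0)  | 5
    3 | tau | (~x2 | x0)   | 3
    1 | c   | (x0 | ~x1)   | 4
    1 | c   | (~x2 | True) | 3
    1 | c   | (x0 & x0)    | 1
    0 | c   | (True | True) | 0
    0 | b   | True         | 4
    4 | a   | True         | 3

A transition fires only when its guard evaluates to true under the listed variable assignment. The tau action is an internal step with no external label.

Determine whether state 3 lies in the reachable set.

Answer: REACHABLE

Analysis:
11 transition(s) survive guard evaluation.
depth 0: {0}
depth 1: {4}  now seen {0,4}
depth 2: {3}  now seen {0,3,4}
depth 3: {2}  now seen {0,2,3,4}
Reach set: {0,2,3,4}
Path to 3: b·a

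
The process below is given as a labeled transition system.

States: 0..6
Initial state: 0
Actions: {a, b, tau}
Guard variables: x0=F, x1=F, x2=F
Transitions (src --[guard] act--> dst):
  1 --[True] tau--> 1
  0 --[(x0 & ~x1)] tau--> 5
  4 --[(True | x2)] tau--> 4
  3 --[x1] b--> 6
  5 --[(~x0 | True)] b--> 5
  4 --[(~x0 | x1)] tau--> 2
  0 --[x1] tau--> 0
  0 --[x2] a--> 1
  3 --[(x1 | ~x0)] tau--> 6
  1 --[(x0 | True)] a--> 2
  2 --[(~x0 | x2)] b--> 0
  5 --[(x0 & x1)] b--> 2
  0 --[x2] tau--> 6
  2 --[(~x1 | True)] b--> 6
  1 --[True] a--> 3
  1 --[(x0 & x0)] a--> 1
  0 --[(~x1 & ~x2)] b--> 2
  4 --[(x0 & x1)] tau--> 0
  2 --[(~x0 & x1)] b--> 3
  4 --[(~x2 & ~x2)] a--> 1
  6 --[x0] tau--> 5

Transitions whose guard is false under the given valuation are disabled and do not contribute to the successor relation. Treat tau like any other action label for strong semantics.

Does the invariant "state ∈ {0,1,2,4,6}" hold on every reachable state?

Answer: INVARIANT HOLDS

Working:
Inv-set: {0,1,2,4,6}
Reach set: {0,2,6}
  0: ✓
  2: ✓
  6: ✓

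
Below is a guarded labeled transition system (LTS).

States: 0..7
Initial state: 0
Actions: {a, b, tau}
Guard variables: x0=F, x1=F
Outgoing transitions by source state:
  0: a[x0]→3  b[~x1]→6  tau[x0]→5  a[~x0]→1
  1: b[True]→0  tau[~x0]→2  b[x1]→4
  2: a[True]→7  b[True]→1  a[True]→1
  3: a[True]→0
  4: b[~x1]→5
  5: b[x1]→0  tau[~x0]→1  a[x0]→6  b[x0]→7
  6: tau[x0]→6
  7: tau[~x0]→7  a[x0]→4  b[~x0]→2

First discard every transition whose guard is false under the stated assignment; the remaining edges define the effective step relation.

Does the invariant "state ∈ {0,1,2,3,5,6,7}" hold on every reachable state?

Answer: INVARIANT HOLDS

Trace:
Inv-set: {0,1,2,3,5,6,7}
Reachable = {0,1,2,6,7}
  0: ✓
  1: ✓
  2: ✓
  6: ✓
  7: ✓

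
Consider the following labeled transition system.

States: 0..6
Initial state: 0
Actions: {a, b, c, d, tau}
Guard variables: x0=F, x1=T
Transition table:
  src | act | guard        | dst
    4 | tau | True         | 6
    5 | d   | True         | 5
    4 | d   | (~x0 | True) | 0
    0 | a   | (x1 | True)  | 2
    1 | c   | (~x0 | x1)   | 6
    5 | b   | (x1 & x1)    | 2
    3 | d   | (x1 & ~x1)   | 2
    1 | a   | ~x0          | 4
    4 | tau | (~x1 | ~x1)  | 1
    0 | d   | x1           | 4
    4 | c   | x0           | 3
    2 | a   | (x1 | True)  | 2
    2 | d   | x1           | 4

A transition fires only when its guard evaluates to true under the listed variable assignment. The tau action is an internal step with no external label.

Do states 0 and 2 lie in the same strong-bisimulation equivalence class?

Answer: BISIMILAR

Working:
Compute ~ classes (split until stable):
  round 0: {{0,1,2,3,4,5,6}}
  round 1: {{0,2},{1},{3,6},{4},{5}}
Fixed point at round 2; 5 class(es).
0∈{0,2}, 2∈{0,2}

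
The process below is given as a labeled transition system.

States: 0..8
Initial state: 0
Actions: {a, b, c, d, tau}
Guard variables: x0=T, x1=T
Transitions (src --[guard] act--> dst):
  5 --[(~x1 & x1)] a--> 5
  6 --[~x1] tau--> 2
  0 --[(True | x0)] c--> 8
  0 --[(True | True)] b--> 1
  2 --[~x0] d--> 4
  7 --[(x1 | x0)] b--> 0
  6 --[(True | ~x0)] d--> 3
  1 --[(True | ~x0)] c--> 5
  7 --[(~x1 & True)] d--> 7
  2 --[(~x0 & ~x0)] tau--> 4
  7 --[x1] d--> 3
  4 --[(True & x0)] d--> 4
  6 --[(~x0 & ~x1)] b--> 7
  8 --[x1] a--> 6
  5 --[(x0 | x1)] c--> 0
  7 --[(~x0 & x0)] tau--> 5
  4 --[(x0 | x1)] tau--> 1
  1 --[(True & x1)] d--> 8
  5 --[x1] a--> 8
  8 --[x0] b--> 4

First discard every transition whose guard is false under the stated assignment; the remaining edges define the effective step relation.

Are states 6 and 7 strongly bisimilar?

Bisimulation quotient by refinement:
  P[0] = {{0,1,2,3,4,5,6,7,8}}
  P[1] = {{0},{1},{2,3},{4},{5},{6},{7},{8}}
8 equivalence class(es) (converged in 2)
[6]={6}  [7]={7}

Answer: NOT BISIMILAR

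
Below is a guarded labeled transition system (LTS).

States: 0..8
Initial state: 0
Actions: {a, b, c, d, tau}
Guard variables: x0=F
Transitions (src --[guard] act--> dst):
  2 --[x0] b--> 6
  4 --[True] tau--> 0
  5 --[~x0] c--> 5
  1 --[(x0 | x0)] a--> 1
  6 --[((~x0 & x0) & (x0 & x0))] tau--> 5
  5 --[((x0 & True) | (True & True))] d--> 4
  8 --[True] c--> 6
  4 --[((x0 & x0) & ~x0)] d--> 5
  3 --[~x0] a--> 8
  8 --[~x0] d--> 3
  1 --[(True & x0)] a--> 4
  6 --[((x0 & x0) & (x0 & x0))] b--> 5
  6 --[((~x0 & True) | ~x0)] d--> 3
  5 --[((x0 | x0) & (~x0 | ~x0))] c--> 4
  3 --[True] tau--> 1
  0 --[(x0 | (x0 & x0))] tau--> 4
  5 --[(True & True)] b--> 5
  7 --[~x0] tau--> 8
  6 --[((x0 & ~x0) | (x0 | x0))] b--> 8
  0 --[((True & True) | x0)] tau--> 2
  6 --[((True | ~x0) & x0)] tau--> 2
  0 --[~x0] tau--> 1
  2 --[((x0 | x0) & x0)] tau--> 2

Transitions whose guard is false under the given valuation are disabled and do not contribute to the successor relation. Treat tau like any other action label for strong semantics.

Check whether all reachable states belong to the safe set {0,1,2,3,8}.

Safe = {0,1,2,3,8}
Reach set: {0,1,2}
  0: ✓
  1: ✓
  2: ✓

Answer: INVARIANT HOLDS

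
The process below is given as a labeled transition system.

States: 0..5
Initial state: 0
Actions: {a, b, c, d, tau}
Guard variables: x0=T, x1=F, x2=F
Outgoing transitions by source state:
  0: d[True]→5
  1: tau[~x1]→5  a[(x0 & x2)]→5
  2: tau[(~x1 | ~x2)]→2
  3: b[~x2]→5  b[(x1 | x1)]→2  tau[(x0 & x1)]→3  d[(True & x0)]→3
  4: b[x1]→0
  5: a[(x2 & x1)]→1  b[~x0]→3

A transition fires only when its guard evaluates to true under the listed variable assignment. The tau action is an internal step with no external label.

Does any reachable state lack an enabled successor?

Answer: DEADLOCK at state 5

Analysis:
Reach set: {0,5}
  0: d→5  [1 exit(s)]
  5: ∅  [deadlock]
Path to 5: d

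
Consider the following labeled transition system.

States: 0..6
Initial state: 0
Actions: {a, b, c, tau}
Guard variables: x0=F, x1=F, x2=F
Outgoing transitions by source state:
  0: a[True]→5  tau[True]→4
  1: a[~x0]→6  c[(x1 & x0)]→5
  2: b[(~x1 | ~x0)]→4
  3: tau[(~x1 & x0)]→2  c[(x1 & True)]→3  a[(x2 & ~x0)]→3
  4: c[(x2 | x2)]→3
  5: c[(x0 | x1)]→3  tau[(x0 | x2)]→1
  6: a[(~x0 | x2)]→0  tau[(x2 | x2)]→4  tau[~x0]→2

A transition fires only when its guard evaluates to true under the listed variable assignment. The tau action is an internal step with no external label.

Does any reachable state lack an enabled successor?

R = {0,4,5}
  0: a→5  tau→4  [deg 2]
  4: ∅  [no exit]
  5: ∅  [no exit]
Path to 4: tau

Answer: DEADLOCK at state 4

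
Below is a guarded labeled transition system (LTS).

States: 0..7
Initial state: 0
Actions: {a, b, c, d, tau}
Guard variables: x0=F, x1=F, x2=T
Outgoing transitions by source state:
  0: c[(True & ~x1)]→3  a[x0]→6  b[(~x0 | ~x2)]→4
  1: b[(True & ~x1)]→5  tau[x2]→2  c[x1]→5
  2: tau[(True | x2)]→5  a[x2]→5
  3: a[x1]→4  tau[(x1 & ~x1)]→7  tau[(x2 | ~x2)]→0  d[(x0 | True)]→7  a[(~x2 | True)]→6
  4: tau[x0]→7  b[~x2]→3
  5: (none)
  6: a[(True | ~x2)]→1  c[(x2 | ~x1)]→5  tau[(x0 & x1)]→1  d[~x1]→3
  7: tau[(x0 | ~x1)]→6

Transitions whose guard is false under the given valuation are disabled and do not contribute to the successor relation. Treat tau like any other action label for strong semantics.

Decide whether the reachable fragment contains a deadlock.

Answer: DEADLOCK at state 4

Trace:
Reachable = {0,1,2,3,4,5,6,7}
  0: b→4  c→3  [deg 2]
  1: b→5  tau→2  [deg 2]
  2: a→5  tau→5  [deg 2]
  3: a→6  d→7  tau→0  [deg 3]
  4: ∅  [STUCK]
  5: ∅  [STUCK]
  6: a→1  c→5  d→3  [deg 3]
  7: tau→6  [deg 1]
Path to 4: b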